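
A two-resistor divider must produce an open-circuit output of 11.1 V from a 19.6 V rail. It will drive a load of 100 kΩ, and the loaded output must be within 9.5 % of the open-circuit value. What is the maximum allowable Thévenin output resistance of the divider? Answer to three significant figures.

Loading drop = R_th/(R_th + R_L) ≤ 0.0950, so R_th ≤ R_L · ε/(1−ε) = 100 kΩ × 0.0950/0.9050 = 10.5 kΩ.

R_th ≤ 10.5 kΩ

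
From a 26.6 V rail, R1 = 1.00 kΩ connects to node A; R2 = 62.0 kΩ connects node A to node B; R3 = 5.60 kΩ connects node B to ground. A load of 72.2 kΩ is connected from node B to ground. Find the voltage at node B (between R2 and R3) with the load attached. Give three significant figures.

V ≈ 2.03 V

At node B, R3 is in parallel with the load: R3‖R_L = 5.197 kΩ.
Below node A the resistance is R2 + (R3‖R_L) = 67.20 kΩ, so V_A = 26.6 × 67.20/68.20 = 26.21 V.
Then V_B = V_A × (R3‖R_L)/(R2 + R3‖R_L) = 26.21 × 5.197/67.20 = 2.03 V.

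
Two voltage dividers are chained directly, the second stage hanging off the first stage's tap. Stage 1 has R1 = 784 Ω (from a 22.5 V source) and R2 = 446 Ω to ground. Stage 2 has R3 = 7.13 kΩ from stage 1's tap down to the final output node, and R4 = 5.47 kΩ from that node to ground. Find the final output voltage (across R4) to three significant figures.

Stage 2 presents R3+R4 = 12600 Ω as a load on stage 1's tap.
Stage 1's lower leg becomes R2‖(R3+R4) = 430.8 Ω, so V_mid = 22.5 × 430.8/1215 = 7.979 V.
Stage 2 is itself unloaded: V_out = V_mid × R4/(R3+R4) = 7.979 × 5470/12600 = 3.46 V.

V_out ≈ 3.46 V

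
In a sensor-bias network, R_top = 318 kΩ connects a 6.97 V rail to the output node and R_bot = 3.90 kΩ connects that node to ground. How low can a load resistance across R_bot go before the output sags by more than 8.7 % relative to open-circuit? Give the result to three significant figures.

R_L(min) ≈ 40.4 kΩ

Output resistance R_th = R_top‖R_bot = (318 × 3.90)/321.9 = 3.853 kΩ.
The fractional drop is R_th/(R_th + R_L); requiring this ≤ 0.0870 gives R_L ≥ R_th(1/0.0870 − 1) = 3.853 × 10.49 = 40.4 kΩ.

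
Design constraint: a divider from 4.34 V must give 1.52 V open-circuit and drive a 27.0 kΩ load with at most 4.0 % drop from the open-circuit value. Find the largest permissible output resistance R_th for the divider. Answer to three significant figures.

R_th ≤ 1.12 kΩ

Loading drop = R_th/(R_th + R_L) ≤ 0.0400, so R_th ≤ R_L · ε/(1−ε) = 27.0 kΩ × 0.0400/0.9600 = 1.12 kΩ.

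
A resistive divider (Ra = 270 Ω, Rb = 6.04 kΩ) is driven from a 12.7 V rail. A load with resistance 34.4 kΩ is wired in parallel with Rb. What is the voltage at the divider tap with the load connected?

V_out ≈ 12.1 V

The load sits in parallel with Rb: Rb‖R_L = (6040 × 34400) / (6040 + 34400) = 5138 Ω.
V_out = 12.7 × 5138 / (270 + 5138) = 12.7 × 5138/5408 = 12.1 V.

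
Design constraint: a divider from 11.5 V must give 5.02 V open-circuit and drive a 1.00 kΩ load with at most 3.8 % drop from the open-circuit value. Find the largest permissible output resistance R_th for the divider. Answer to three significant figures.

Loading drop = R_th/(R_th + R_L) ≤ 0.0380, so R_th ≤ R_L · ε/(1−ε) = 1.00 kΩ × 0.0380/0.9620 = 39.5 Ω.

R_th ≤ 39.5 Ω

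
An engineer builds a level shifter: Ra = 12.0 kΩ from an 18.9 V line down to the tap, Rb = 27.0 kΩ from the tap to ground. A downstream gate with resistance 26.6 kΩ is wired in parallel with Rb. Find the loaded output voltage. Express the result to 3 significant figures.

The load sits in parallel with Rb: Rb‖R_L = (27.0 × 26.6) / (27.0 + 26.6) = 13.40 kΩ.
V_out = 18.9 × 13.40 / (12.0 + 13.40) = 18.9 × 13.40/25.40 = 9.97 V.

V_out ≈ 9.97 V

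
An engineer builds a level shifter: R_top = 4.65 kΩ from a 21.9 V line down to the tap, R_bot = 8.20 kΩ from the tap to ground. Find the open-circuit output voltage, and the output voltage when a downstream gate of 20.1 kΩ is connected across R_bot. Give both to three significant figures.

Unloaded: 14.0 V; loaded: 12.2 V

Open-circuit: V = 21.9 × 8.20/(4.65 + 8.20) = 14.0 V.
With the load, R_bot becomes R_bot‖R_L = 5.824 kΩ, so V = 21.9 × 5.824/10.47 = 12.2 V.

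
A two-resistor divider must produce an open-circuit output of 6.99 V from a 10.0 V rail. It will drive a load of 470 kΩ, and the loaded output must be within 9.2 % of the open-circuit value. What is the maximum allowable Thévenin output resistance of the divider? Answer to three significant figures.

Loading drop = R_th/(R_th + R_L) ≤ 0.0920, so R_th ≤ R_L · ε/(1−ε) = 470 kΩ × 0.0920/0.9080 = 47.6 kΩ.

R_th ≤ 47.6 kΩ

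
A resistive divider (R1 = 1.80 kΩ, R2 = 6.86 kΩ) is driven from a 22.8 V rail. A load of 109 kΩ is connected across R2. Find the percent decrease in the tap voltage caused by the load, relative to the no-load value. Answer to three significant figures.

The divider's output (Thévenin) resistance is R1‖R2 = 1.426 kΩ.
Fractional drop under load = R_th/(R_th + R_L) = 1.426 / (1.426 + 109) = 0.01291.
So the output falls by 1.29 %.

1.29 %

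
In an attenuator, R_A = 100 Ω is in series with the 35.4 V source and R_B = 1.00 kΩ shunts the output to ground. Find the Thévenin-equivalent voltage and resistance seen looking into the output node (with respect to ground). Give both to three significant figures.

V_th is the open-circuit tap voltage: 35.4 × 1000/(100 + 1000) = 32.2 V.
With the supply zeroed, R_A and R_B appear in parallel from the tap: R_th = R_A‖R_B = (100 × 1000)/1100 = 90.9 Ω.

V_th = 32.2 V, R_th = 90.9 Ω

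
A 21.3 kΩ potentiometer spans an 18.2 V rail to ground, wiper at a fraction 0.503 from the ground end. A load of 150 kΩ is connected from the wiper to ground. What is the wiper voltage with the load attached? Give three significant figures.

The wiper splits the pot into (1−α)R = 10.59 kΩ above and αR = 10.71 kΩ below.
Lower section ‖ load = 10.00 kΩ.
V_wiper = 18.2 × 10.00/(10.59 + 10.00) = 8.84 V.

V ≈ 8.84 V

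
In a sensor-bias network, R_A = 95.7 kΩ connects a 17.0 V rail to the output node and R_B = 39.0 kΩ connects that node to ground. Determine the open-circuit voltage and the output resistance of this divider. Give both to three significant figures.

V_th = 4.92 V, R_th = 27.7 kΩ

V_th is the open-circuit tap voltage: 17.0 × 39.0/(95.7 + 39.0) = 4.92 V.
With the supply zeroed, R_A and R_B appear in parallel from the tap: R_th = R_A‖R_B = (95.7 × 39.0)/134.7 = 27.7 kΩ.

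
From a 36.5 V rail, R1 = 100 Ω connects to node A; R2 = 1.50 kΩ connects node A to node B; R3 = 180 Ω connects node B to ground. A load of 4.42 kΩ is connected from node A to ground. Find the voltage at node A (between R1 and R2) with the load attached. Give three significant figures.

V ≈ 33.7 V

Below node A the series string R2+R3 = 1680 Ω sits in parallel with the 4420 Ω load: 1217 Ω.
V_A = 36.5 × 1217/(100 + 1217) = 33.7 V.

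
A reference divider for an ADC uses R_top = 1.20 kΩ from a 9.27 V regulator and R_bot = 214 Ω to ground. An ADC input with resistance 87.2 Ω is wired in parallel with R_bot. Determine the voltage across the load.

V_out ≈ 0.455 V

The load sits in parallel with R_bot: R_bot‖R_L = (214 × 87.2) / (214 + 87.2) = 61.95 Ω.
V_out = 9.27 × 61.95 / (1200 + 61.95) = 9.27 × 61.95/1262 = 0.455 V.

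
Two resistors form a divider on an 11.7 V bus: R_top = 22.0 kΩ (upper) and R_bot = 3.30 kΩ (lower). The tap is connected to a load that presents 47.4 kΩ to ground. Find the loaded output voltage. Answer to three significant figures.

The load sits in parallel with R_bot: R_bot‖R_L = (3.30 × 47.4) / (3.30 + 47.4) = 3.085 kΩ.
V_out = 11.7 × 3.085 / (22.0 + 3.085) = 11.7 × 3.085/25.09 = 1.44 V.

V_out ≈ 1.44 V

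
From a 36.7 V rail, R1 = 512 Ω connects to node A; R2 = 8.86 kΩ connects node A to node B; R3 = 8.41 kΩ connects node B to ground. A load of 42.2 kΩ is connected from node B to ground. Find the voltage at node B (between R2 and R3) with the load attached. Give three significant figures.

At node B, R3 is in parallel with the load: R3‖R_L = 7012 Ω.
Below node A the resistance is R2 + (R3‖R_L) = 15870 Ω, so V_A = 36.7 × 15870/16380 = 35.55 V.
Then V_B = V_A × (R3‖R_L)/(R2 + R3‖R_L) = 35.55 × 7012/15870 = 15.7 V.

V ≈ 15.7 V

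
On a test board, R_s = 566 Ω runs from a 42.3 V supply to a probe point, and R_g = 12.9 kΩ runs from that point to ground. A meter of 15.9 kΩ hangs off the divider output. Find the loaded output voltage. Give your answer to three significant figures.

The load sits in parallel with R_g: R_g‖R_L = (12900 × 15900) / (12900 + 15900) = 7122 Ω.
V_out = 42.3 × 7122 / (566 + 7122) = 42.3 × 7122/7688 = 39.2 V.

V_out ≈ 39.2 V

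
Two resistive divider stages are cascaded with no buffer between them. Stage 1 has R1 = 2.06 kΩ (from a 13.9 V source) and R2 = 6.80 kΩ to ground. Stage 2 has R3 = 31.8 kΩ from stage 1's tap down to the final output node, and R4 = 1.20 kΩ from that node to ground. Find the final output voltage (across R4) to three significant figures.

V_out ≈ 0.370 V

Stage 2 presents R3+R4 = 33.00 kΩ as a load on stage 1's tap.
Stage 1's lower leg becomes R2‖(R3+R4) = 5.638 kΩ, so V_mid = 13.9 × 5.638/7.698 = 10.18 V.
Stage 2 is itself unloaded: V_out = V_mid × R4/(R3+R4) = 10.18 × 1.20/33.00 = 0.370 V.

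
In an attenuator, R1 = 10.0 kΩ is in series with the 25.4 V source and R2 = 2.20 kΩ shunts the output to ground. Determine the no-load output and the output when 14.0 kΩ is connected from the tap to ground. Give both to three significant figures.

Open-circuit: V = 25.4 × 2.20/(10.0 + 2.20) = 4.58 V.
With the load, R2 becomes R2‖R_L = 1.901 kΩ, so V = 25.4 × 1.901/11.90 = 4.06 V.

Unloaded: 4.58 V; loaded: 4.06 V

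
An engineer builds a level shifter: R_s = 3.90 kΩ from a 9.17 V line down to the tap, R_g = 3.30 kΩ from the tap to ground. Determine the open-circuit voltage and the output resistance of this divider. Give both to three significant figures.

V_th = 4.20 V, R_th = 1.79 kΩ

V_th is the open-circuit tap voltage: 9.17 × 3.30/(3.90 + 3.30) = 4.20 V.
With the supply zeroed, R_s and R_g appear in parallel from the tap: R_th = R_s‖R_g = (3.90 × 3.30)/7.200 = 1.79 kΩ.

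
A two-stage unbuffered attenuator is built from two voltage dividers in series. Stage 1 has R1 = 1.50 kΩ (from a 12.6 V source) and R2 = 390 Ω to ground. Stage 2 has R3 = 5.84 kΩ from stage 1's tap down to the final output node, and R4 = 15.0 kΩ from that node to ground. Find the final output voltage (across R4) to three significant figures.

V_out ≈ 1.84 V

Stage 2 presents R3+R4 = 20840 Ω as a load on stage 1's tap.
Stage 1's lower leg becomes R2‖(R3+R4) = 382.8 Ω, so V_mid = 12.6 × 382.8/1883 = 2.562 V.
Stage 2 is itself unloaded: V_out = V_mid × R4/(R3+R4) = 2.562 × 15000/20840 = 1.84 V.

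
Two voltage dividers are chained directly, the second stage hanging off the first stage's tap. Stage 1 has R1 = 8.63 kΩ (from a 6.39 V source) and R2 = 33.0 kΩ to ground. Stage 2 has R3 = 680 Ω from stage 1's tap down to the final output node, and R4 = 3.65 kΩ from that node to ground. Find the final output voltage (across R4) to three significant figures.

Stage 2 presents R3+R4 = 4330 Ω as a load on stage 1's tap.
Stage 1's lower leg becomes R2‖(R3+R4) = 3828 Ω, so V_mid = 6.39 × 3828/12460 = 1.963 V.
Stage 2 is itself unloaded: V_out = V_mid × R4/(R3+R4) = 1.963 × 3650/4330 = 1.66 V.

V_out ≈ 1.66 V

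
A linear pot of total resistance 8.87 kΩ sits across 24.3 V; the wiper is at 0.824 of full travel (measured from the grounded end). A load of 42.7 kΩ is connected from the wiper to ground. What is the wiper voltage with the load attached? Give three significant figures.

V ≈ 19.4 V

The wiper splits the pot into (1−α)R = 1.561 kΩ above and αR = 7.309 kΩ below.
Lower section ‖ load = 6.241 kΩ.
V_wiper = 24.3 × 6.241/(1.561 + 6.241) = 19.4 V.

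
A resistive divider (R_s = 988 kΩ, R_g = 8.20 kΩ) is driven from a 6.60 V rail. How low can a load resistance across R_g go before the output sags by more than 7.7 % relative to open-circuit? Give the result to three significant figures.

R_L(min) ≈ 97.5 kΩ

Output resistance R_th = R_s‖R_g = (988 × 8.20)/996.2 = 8.133 kΩ.
The fractional drop is R_th/(R_th + R_L); requiring this ≤ 0.0770 gives R_L ≥ R_th(1/0.0770 − 1) = 8.133 × 11.99 = 97.5 kΩ.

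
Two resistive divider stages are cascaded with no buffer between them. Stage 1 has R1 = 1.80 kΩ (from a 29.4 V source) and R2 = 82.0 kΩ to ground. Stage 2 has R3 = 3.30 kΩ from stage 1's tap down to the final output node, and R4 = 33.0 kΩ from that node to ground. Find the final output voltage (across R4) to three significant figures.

Stage 2 presents R3+R4 = 36.30 kΩ as a load on stage 1's tap.
Stage 1's lower leg becomes R2‖(R3+R4) = 25.16 kΩ, so V_mid = 29.4 × 25.16/26.96 = 27.44 V.
Stage 2 is itself unloaded: V_out = V_mid × R4/(R3+R4) = 27.44 × 33.0/36.30 = 24.9 V.

V_out ≈ 24.9 V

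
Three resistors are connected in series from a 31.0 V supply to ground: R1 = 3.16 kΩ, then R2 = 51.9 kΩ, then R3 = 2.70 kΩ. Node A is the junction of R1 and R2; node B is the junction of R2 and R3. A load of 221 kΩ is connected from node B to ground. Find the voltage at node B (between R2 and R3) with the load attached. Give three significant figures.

V ≈ 1.43 V

At node B, R3 is in parallel with the load: R3‖R_L = 2.667 kΩ.
Below node A the resistance is R2 + (R3‖R_L) = 54.57 kΩ, so V_A = 31.0 × 54.57/57.73 = 29.30 V.
Then V_B = V_A × (R3‖R_L)/(R2 + R3‖R_L) = 29.30 × 2.667/54.57 = 1.43 V.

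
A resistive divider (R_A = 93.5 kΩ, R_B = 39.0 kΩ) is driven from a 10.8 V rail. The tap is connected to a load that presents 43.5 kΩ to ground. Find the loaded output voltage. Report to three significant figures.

V_out ≈ 1.95 V

The load sits in parallel with R_B: R_B‖R_L = (39.0 × 43.5) / (39.0 + 43.5) = 20.56 kΩ.
V_out = 10.8 × 20.56 / (93.5 + 20.56) = 10.8 × 20.56/114.1 = 1.95 V.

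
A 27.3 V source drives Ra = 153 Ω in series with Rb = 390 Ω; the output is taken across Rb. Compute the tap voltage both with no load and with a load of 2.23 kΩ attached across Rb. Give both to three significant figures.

Unloaded: 19.6 V; loaded: 18.7 V

Open-circuit: V = 27.3 × 390/(153 + 390) = 19.6 V.
With the load, Rb becomes Rb‖R_L = 331.9 Ω, so V = 27.3 × 331.9/484.9 = 18.7 V.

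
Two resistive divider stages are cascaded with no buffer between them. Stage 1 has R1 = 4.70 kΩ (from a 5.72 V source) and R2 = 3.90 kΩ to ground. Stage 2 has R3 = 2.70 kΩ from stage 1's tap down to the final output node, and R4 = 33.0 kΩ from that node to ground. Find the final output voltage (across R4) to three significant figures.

V_out ≈ 2.26 V

Stage 2 presents R3+R4 = 35.70 kΩ as a load on stage 1's tap.
Stage 1's lower leg becomes R2‖(R3+R4) = 3.516 kΩ, so V_mid = 5.72 × 3.516/8.216 = 2.448 V.
Stage 2 is itself unloaded: V_out = V_mid × R4/(R3+R4) = 2.448 × 33.0/35.70 = 2.26 V.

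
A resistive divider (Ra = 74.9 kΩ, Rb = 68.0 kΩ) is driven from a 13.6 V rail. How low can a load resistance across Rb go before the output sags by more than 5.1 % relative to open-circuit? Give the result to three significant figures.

R_L(min) ≈ 663 kΩ

Output resistance R_th = Ra‖Rb = (74.9 × 68.0)/142.9 = 35.64 kΩ.
The fractional drop is R_th/(R_th + R_L); requiring this ≤ 0.0510 gives R_L ≥ R_th(1/0.0510 − 1) = 35.64 × 18.61 = 663 kΩ.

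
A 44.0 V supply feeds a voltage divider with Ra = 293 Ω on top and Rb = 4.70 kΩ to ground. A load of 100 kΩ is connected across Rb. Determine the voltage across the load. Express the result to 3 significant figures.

V_out ≈ 41.3 V

The load sits in parallel with Rb: Rb‖R_L = (4700 × 100000) / (4700 + 100000) = 4489 Ω.
V_out = 44.0 × 4489 / (293 + 4489) = 44.0 × 4489/4782 = 41.3 V.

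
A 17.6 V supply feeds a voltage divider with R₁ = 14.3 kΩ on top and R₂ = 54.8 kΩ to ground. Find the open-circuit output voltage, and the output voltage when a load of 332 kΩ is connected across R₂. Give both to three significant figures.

Open-circuit: V = 17.6 × 54.8/(14.3 + 54.8) = 14.0 V.
With the load, R₂ becomes R₂‖R_L = 47.04 kΩ, so V = 17.6 × 47.04/61.34 = 13.5 V.

Unloaded: 14.0 V; loaded: 13.5 V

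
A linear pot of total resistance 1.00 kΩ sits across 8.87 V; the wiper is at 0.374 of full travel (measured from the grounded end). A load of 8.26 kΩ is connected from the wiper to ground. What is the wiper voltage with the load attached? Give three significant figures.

The wiper splits the pot into (1−α)R = 626.0 Ω above and αR = 374.0 Ω below.
Lower section ‖ load = 357.8 Ω.
V_wiper = 8.87 × 357.8/(626.0 + 357.8) = 3.23 V.

V ≈ 3.23 V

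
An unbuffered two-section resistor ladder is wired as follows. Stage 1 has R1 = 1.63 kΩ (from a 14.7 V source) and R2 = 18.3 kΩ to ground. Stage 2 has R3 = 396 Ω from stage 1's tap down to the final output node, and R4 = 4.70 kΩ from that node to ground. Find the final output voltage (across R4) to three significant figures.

V_out ≈ 9.62 V

Stage 2 presents R3+R4 = 5096 Ω as a load on stage 1's tap.
Stage 1's lower leg becomes R2‖(R3+R4) = 3986 Ω, so V_mid = 14.7 × 3986/5616 = 10.43 V.
Stage 2 is itself unloaded: V_out = V_mid × R4/(R3+R4) = 10.43 × 4700/5096 = 9.62 V.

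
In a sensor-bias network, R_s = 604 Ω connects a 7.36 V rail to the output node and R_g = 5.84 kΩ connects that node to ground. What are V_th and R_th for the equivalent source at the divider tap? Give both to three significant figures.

V_th = 6.67 V, R_th = 547 Ω

V_th is the open-circuit tap voltage: 7.36 × 5840/(604 + 5840) = 6.67 V.
With the supply zeroed, R_s and R_g appear in parallel from the tap: R_th = R_s‖R_g = (604 × 5840)/6444 = 547 Ω.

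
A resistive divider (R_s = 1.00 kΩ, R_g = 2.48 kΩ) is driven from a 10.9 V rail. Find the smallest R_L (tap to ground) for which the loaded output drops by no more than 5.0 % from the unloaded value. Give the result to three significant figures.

R_L(min) ≈ 13.5 kΩ

Output resistance R_th = R_s‖R_g = (1000 × 2480)/3480 = 712.6 Ω.
The fractional drop is R_th/(R_th + R_L); requiring this ≤ 0.0500 gives R_L ≥ R_th(1/0.0500 − 1) = 712.6 × 19.00 = 13.5 kΩ.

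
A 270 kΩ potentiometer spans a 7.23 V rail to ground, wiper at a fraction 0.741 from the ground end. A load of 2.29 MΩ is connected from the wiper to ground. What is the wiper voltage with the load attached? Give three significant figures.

The wiper splits the pot into (1−α)R = 69.93 kΩ above and αR = 200.1 kΩ below.
Lower section ‖ load = 184.0 kΩ.
V_wiper = 7.23 × 184.0/(69.93 + 184.0) = 5.24 V.

V ≈ 5.24 V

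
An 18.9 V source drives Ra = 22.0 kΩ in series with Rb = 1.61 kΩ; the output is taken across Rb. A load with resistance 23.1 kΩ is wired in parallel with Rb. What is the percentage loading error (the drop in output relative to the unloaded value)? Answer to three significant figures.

6.10 %

The divider's output (Thévenin) resistance is Ra‖Rb = 1.500 kΩ.
Fractional drop under load = R_th/(R_th + R_L) = 1.500 / (1.500 + 23.1) = 0.06098.
So the output falls by 6.10 %.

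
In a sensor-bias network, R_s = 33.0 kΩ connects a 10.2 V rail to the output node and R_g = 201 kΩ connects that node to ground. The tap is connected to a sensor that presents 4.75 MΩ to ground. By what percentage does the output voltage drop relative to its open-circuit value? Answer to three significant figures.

0.593 %

The divider's output (Thévenin) resistance is R_s‖R_g = 28.35 kΩ.
Fractional drop under load = R_th/(R_th + R_L) = 28.35 / (28.35 + 4750) = 0.005932.
So the output falls by 0.593 %.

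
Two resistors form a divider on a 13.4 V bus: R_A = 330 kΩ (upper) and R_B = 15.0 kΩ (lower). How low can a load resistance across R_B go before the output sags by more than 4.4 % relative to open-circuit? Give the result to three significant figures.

R_L(min) ≈ 312 kΩ

Output resistance R_th = R_A‖R_B = (330 × 15.0)/345.0 = 14.35 kΩ.
The fractional drop is R_th/(R_th + R_L); requiring this ≤ 0.0440 gives R_L ≥ R_th(1/0.0440 − 1) = 14.35 × 21.73 = 312 kΩ.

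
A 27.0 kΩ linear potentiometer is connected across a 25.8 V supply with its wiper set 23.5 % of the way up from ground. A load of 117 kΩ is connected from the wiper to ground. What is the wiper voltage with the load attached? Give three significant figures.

The wiper splits the pot into (1−α)R = 20.66 kΩ above and αR = 6.345 kΩ below.
Lower section ‖ load = 6.019 kΩ.
V_wiper = 25.8 × 6.019/(20.66 + 6.019) = 5.82 V.

V ≈ 5.82 V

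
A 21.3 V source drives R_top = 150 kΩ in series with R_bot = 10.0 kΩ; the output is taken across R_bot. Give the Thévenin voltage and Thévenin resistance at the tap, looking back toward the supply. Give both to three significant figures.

V_th = 1.33 V, R_th = 9.38 kΩ

V_th is the open-circuit tap voltage: 21.3 × 10.0/(150 + 10.0) = 1.33 V.
With the supply zeroed, R_top and R_bot appear in parallel from the tap: R_th = R_top‖R_bot = (150 × 10.0)/160.0 = 9.38 kΩ.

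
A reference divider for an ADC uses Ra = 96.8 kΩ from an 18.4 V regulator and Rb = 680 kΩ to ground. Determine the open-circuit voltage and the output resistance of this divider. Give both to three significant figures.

V_th is the open-circuit tap voltage: 18.4 × 680/(96.8 + 680) = 16.1 V.
With the supply zeroed, Ra and Rb appear in parallel from the tap: R_th = Ra‖Rb = (96.8 × 680)/776.8 = 84.7 kΩ.

V_th = 16.1 V, R_th = 84.7 kΩ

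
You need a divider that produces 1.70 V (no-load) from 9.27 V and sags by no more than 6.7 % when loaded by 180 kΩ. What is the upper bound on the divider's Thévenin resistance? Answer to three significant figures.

Loading drop = R_th/(R_th + R_L) ≤ 0.0670, so R_th ≤ R_L · ε/(1−ε) = 180 kΩ × 0.0670/0.9330 = 12.9 kΩ.

R_th ≤ 12.9 kΩ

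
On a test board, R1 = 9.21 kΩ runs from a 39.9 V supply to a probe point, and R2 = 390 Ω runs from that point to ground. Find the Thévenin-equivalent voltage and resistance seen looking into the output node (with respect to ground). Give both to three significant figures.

V_th is the open-circuit tap voltage: 39.9 × 390/(9210 + 390) = 1.62 V.
With the supply zeroed, R1 and R2 appear in parallel from the tap: R_th = R1‖R2 = (9210 × 390)/9600 = 374 Ω.

V_th = 1.62 V, R_th = 374 Ω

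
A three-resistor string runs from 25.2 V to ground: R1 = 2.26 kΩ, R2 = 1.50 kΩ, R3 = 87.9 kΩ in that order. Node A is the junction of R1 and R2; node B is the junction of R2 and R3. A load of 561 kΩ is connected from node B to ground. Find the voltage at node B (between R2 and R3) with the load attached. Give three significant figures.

V ≈ 24.0 V

At node B, R3 is in parallel with the load: R3‖R_L = 75.99 kΩ.
Below node A the resistance is R2 + (R3‖R_L) = 77.49 kΩ, so V_A = 25.2 × 77.49/79.75 = 24.49 V.
Then V_B = V_A × (R3‖R_L)/(R2 + R3‖R_L) = 24.49 × 75.99/77.49 = 24.0 V.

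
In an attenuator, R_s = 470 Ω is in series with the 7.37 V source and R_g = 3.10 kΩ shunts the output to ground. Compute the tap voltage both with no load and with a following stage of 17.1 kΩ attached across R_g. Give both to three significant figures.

Unloaded: 6.40 V; loaded: 6.25 V

Open-circuit: V = 7.37 × 3100/(470 + 3100) = 6.40 V.
With the load, R_g becomes R_g‖R_L = 2624 Ω, so V = 7.37 × 2624/3094 = 6.25 V.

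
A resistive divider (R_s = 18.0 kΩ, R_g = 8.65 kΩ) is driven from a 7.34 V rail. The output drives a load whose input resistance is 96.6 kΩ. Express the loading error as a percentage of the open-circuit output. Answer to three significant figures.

5.70 %

The divider's output (Thévenin) resistance is R_s‖R_g = 5.842 kΩ.
Fractional drop under load = R_th/(R_th + R_L) = 5.842 / (5.842 + 96.6) = 0.05703.
So the output falls by 5.70 %.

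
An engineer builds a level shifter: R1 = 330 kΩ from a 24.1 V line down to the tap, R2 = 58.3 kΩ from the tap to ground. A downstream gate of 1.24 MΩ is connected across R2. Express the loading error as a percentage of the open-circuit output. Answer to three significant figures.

The divider's output (Thévenin) resistance is R1‖R2 = 49.55 kΩ.
Fractional drop under load = R_th/(R_th + R_L) = 49.55 / (49.55 + 1240) = 0.03842.
So the output falls by 3.84 %.

3.84 %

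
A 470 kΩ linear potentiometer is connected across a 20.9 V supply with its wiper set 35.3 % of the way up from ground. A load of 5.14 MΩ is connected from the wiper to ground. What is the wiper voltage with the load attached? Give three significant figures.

V ≈ 7.23 V

The wiper splits the pot into (1−α)R = 304.1 kΩ above and αR = 165.9 kΩ below.
Lower section ‖ load = 160.7 kΩ.
V_wiper = 20.9 × 160.7/(304.1 + 160.7) = 7.23 V.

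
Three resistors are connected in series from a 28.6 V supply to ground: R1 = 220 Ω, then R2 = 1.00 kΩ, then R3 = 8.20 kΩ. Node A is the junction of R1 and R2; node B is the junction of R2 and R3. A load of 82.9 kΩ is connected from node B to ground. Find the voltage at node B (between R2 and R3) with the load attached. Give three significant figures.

At node B, R3 is in parallel with the load: R3‖R_L = 7462 Ω.
Below node A the resistance is R2 + (R3‖R_L) = 8462 Ω, so V_A = 28.6 × 8462/8682 = 27.88 V.
Then V_B = V_A × (R3‖R_L)/(R2 + R3‖R_L) = 27.88 × 7462/8462 = 24.6 V.

V ≈ 24.6 V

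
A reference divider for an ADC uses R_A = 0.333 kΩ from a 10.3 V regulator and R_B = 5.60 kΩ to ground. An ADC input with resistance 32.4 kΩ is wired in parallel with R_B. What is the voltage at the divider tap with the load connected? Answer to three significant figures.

V_out ≈ 9.63 V

The load sits in parallel with R_B: R_B‖R_L = (5600 × 32400) / (5600 + 32400) = 4775 Ω.
V_out = 10.3 × 4775 / (333 + 4775) = 10.3 × 4775/5108 = 9.63 V.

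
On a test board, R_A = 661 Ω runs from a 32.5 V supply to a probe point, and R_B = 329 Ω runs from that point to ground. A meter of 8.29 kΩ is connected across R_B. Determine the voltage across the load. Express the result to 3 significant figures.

V_out ≈ 10.5 V

The load sits in parallel with R_B: R_B‖R_L = (329 × 8290) / (329 + 8290) = 316.4 Ω.
V_out = 32.5 × 316.4 / (661 + 316.4) = 32.5 × 316.4/977.4 = 10.5 V.
(Unloaded it would have been 10.8 V.)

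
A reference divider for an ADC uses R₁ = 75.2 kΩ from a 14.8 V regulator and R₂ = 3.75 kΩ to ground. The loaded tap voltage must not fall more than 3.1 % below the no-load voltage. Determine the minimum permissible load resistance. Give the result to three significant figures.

R_L(min) ≈ 112 kΩ

Output resistance R_th = R₁‖R₂ = (75.2 × 3.75)/78.95 = 3.572 kΩ.
The fractional drop is R_th/(R_th + R_L); requiring this ≤ 0.0310 gives R_L ≥ R_th(1/0.0310 − 1) = 3.572 × 31.26 = 112 kΩ.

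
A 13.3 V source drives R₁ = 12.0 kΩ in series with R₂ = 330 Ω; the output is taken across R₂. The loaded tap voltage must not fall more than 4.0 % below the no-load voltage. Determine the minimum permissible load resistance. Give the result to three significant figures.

R_L(min) ≈ 7.71 kΩ

Output resistance R_th = R₁‖R₂ = (12000 × 330)/12330 = 321.2 Ω.
The fractional drop is R_th/(R_th + R_L); requiring this ≤ 0.0400 gives R_L ≥ R_th(1/0.0400 − 1) = 321.2 × 24.00 = 7.71 kΩ.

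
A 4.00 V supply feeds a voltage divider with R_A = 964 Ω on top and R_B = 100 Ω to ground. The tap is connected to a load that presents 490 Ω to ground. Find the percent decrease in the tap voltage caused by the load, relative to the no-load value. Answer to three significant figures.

Unloaded V = 4.00 × 100/1064 = 0.3759 V.
Loaded: R_B‖R_L = 83.05 Ω, giving V = 4.00 × 83.05/1047 = 0.3173 V.
Drop = (0.3759 − 0.3173) / 0.3759 = 15.6 %.

15.6 %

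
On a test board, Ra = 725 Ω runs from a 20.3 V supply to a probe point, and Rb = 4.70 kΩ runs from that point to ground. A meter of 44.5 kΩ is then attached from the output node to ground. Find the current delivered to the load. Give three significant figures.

Rb‖R_L = 4251 Ω; V_out = 20.3 × 4251/4976 = 17.34 V.
I_L = V_out / R_L = 17.34 / 44.5 kΩ = 0.390 mA.

I_L ≈ 0.390 mA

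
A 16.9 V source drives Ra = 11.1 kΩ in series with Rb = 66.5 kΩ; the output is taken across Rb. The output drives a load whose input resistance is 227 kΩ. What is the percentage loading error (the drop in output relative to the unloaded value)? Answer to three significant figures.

The divider's output (Thévenin) resistance is Ra‖Rb = 9.512 kΩ.
Fractional drop under load = R_th/(R_th + R_L) = 9.512 / (9.512 + 227) = 0.04022.
So the output falls by 4.02 %.

4.02 %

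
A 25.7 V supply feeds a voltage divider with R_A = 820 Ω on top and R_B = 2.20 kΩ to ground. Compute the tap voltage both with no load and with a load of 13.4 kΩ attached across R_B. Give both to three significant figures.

Unloaded: 18.7 V; loaded: 17.9 V

Open-circuit: V = 25.7 × 2200/(820 + 2200) = 18.7 V.
With the load, R_B becomes R_B‖R_L = 1890 Ω, so V = 25.7 × 1890/2710 = 17.9 V.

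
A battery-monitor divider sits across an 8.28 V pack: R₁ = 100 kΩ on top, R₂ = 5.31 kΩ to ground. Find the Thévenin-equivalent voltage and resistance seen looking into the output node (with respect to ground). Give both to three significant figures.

V_th is the open-circuit tap voltage: 8.28 × 5.31/(100 + 5.31) = 0.417 V.
With the supply zeroed, R₁ and R₂ appear in parallel from the tap: R_th = R₁‖R₂ = (100 × 5.31)/105.3 = 5.04 kΩ.

V_th = 0.417 V, R_th = 5.04 kΩ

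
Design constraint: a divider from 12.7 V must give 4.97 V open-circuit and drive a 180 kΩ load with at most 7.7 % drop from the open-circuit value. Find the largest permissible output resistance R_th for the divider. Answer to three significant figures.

Loading drop = R_th/(R_th + R_L) ≤ 0.0770, so R_th ≤ R_L · ε/(1−ε) = 180 kΩ × 0.0770/0.9230 = 15.0 kΩ.
(Any R1, R2 with R2/(R1+R2) = 0.391 and R1‖R2 ≤ 15.0 kΩ will meet the spec.)

R_th ≤ 15.0 kΩ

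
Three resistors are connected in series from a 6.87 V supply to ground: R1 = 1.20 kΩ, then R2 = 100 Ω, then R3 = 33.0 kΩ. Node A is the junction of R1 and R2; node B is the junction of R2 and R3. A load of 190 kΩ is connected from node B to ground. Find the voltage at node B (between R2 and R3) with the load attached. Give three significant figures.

At node B, R3 is in parallel with the load: R3‖R_L = 28120 Ω.
Below node A the resistance is R2 + (R3‖R_L) = 28220 Ω, so V_A = 6.87 × 28220/29420 = 6.590 V.
Then V_B = V_A × (R3‖R_L)/(R2 + R3‖R_L) = 6.590 × 28120/28220 = 6.57 V.

V ≈ 6.57 V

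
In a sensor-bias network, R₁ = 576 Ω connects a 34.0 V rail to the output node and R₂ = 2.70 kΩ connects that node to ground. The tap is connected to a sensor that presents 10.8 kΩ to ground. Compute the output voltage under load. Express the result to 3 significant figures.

The load sits in parallel with R₂: R₂‖R_L = (2700 × 10800) / (2700 + 10800) = 2160 Ω.
V_out = 34.0 × 2160 / (576 + 2160) = 34.0 × 2160/2736 = 26.8 V.

V_out ≈ 26.8 V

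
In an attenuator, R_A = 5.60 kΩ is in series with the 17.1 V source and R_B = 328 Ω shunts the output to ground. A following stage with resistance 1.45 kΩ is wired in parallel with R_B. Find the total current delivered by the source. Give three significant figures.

R_B‖R_L = 267.5 Ω, so the source sees R_A + R_B‖R_L = 5867 Ω.
I = 17.1 V / 5867 Ω = 2.91 mA.

I ≈ 2.91 mA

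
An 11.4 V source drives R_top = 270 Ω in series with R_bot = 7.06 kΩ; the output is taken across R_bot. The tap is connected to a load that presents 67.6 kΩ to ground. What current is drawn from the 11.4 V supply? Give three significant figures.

R_bot‖R_L = 6392 Ω, so the source sees R_top + R_bot‖R_L = 6662 Ω.
I = 11.4 V / 6662 Ω = 1.71 mA.

I ≈ 1.71 mA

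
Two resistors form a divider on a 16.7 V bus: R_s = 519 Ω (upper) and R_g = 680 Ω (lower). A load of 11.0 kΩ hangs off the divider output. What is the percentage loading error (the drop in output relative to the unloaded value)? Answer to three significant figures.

The divider's output (Thévenin) resistance is R_s‖R_g = 294.3 Ω.
Fractional drop under load = R_th/(R_th + R_L) = 294.3 / (294.3 + 11000) = 0.02606.
So the output falls by 2.61 %.

2.61 %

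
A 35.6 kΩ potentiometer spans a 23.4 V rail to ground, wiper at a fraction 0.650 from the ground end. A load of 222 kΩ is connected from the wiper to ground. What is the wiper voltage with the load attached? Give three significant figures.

V ≈ 14.7 V

The wiper splits the pot into (1−α)R = 12.46 kΩ above and αR = 23.14 kΩ below.
Lower section ‖ load = 20.96 kΩ.
V_wiper = 23.4 × 20.96/(12.46 + 20.96) = 14.7 V.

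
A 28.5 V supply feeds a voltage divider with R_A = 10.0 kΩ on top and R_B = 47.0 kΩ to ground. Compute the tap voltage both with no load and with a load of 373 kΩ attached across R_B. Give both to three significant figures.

Open-circuit: V = 28.5 × 47.0/(10.0 + 47.0) = 23.5 V.
With the load, R_B becomes R_B‖R_L = 41.74 kΩ, so V = 28.5 × 41.74/51.74 = 23.0 V.

Unloaded: 23.5 V; loaded: 23.0 V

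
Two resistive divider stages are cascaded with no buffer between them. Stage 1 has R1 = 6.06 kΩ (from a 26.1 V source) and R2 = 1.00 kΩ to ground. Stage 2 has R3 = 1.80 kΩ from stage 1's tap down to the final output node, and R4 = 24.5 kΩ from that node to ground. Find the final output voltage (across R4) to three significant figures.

V_out ≈ 3.34 V

Stage 2 presents R3+R4 = 26.30 kΩ as a load on stage 1's tap.
Stage 1's lower leg becomes R2‖(R3+R4) = 0.9634 kΩ, so V_mid = 26.1 × 0.9634/7.023 = 3.580 V.
Stage 2 is itself unloaded: V_out = V_mid × R4/(R3+R4) = 3.580 × 24.5/26.30 = 3.34 V.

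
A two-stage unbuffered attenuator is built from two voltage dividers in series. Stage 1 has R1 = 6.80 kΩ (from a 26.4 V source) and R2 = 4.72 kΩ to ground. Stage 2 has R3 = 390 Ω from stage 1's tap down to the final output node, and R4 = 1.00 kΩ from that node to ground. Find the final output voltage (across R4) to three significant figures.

V_out ≈ 2.59 V

Stage 2 presents R3+R4 = 1390 Ω as a load on stage 1's tap.
Stage 1's lower leg becomes R2‖(R3+R4) = 1074 Ω, so V_mid = 26.4 × 1074/7874 = 3.600 V.
Stage 2 is itself unloaded: V_out = V_mid × R4/(R3+R4) = 3.600 × 1000/1390 = 2.59 V.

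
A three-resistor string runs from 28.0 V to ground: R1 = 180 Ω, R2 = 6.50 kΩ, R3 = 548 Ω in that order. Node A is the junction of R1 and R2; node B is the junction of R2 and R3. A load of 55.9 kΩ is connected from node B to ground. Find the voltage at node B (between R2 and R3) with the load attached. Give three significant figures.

At node B, R3 is in parallel with the load: R3‖R_L = 542.7 Ω.
Below node A the resistance is R2 + (R3‖R_L) = 7043 Ω, so V_A = 28.0 × 7043/7223 = 27.30 V.
Then V_B = V_A × (R3‖R_L)/(R2 + R3‖R_L) = 27.30 × 542.7/7043 = 2.10 V.

V ≈ 2.10 V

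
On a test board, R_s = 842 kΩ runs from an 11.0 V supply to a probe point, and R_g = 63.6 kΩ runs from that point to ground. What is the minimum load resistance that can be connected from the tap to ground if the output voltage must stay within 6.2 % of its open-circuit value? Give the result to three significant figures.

Output resistance R_th = R_s‖R_g = (842 × 63.6)/905.6 = 59.13 kΩ.
The fractional drop is R_th/(R_th + R_L); requiring this ≤ 0.0620 gives R_L ≥ R_th(1/0.0620 − 1) = 59.13 × 15.13 = 895 kΩ.

R_L(min) ≈ 895 kΩ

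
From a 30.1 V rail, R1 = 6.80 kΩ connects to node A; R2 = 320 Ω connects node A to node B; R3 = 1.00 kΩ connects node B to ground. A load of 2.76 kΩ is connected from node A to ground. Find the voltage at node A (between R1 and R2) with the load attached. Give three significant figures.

V ≈ 3.49 V

Below node A the series string R2+R3 = 1320 Ω sits in parallel with the 2760 Ω load: 892.9 Ω.
V_A = 30.1 × 892.9/(6800 + 892.9) = 3.49 V.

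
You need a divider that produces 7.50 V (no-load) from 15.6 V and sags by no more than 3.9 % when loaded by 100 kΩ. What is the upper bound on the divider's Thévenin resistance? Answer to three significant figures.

R_th ≤ 4.06 kΩ

Loading drop = R_th/(R_th + R_L) ≤ 0.0390, so R_th ≤ R_L · ε/(1−ε) = 100 kΩ × 0.0390/0.9610 = 4.06 kΩ.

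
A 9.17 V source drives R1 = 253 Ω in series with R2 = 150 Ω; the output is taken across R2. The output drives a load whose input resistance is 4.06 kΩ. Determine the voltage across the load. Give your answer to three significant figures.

V_out ≈ 3.34 V

The load sits in parallel with R2: R2‖R_L = (150 × 4060) / (150 + 4060) = 144.7 Ω.
V_out = 9.17 × 144.7 / (253 + 144.7) = 9.17 × 144.7/397.7 = 3.34 V.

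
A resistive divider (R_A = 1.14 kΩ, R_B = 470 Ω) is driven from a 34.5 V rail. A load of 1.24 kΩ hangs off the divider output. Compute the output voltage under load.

V_out ≈ 7.94 V

The load sits in parallel with R_B: R_B‖R_L = (470 × 1240) / (470 + 1240) = 340.8 Ω.
V_out = 34.5 × 340.8 / (1140 + 340.8) = 34.5 × 340.8/1481 = 7.94 V.
(Unloaded it would have been 10.1 V.)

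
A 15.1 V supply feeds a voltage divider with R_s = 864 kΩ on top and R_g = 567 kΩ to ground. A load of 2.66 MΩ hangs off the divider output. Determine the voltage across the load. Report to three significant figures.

V_out ≈ 5.30 V

The load sits in parallel with R_g: R_g‖R_L = (567 × 2660) / (567 + 2660) = 467.4 kΩ.
V_out = 15.1 × 467.4 / (864 + 467.4) = 15.1 × 467.4/1331 = 5.30 V.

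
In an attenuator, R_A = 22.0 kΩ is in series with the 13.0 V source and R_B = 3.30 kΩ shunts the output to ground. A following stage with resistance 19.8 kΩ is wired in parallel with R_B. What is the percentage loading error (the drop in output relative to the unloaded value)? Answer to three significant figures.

12.7 %

The divider's output (Thévenin) resistance is R_A‖R_B = 2.870 kΩ.
Fractional drop under load = R_th/(R_th + R_L) = 2.870 / (2.870 + 19.8) = 0.1266.
So the output falls by 12.7 %.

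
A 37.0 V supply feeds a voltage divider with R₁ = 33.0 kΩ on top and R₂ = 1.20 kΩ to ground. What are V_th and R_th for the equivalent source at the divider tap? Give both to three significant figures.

V_th is the open-circuit tap voltage: 37.0 × 1.20/(33.0 + 1.20) = 1.30 V.
With the supply zeroed, R₁ and R₂ appear in parallel from the tap: R_th = R₁‖R₂ = (33.0 × 1.20)/34.20 = 1.16 kΩ.

V_th = 1.30 V, R_th = 1.16 kΩ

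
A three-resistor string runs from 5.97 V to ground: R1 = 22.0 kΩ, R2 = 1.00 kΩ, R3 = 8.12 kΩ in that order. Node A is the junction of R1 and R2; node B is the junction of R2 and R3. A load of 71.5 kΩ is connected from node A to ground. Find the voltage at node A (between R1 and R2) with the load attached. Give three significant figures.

Below node A the series string R2+R3 = 9.120 kΩ sits in parallel with the 71.5 kΩ load: 8.088 kΩ.
V_A = 5.97 × 8.088/(22.0 + 8.088) = 1.60 V.

V ≈ 1.60 V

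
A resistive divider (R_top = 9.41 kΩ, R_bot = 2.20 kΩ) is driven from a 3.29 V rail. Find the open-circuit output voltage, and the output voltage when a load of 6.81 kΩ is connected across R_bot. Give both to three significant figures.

Unloaded: 0.623 V; loaded: 0.494 V

Open-circuit: V = 3.29 × 2.20/(9.41 + 2.20) = 0.623 V.
With the load, R_bot becomes R_bot‖R_L = 1.663 kΩ, so V = 3.29 × 1.663/11.07 = 0.494 V.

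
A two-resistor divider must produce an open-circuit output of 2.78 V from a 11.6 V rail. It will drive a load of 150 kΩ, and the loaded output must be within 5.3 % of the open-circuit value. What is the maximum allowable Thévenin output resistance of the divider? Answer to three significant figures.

Loading drop = R_th/(R_th + R_L) ≤ 0.0530, so R_th ≤ R_L · ε/(1−ε) = 150 kΩ × 0.0530/0.9470 = 8.39 kΩ.

R_th ≤ 8.39 kΩ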